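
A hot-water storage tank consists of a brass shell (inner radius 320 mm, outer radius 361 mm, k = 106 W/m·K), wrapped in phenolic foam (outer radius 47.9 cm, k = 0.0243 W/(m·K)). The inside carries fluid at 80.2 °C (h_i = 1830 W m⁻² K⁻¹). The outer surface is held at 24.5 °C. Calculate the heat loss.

Series thermal resistances, inner to outer:
  R_conv,in = 1/(4πr²h) = 1/(4π·0.320²·1830) = 4.247×10^-4 K/W
  R_brass = (1/0.320 − 1/0.361)/(4πk) = 0.3549/(4π·106) = 2.664×10^-4 K/W
  R_phenolic foam = (1/0.361 − 1/0.479)/(4πk) = 0.6824/(4π·0.0243) = 2.235 K/W
ΣR = 4.247×10^-4 + 2.664×10^-4 + 2.235 = 2.236 K/W
Q = ΔT/ΣR = (80.2 °C − 24.5 °C)/2.236 = 24.9 W

Q = 24.9 W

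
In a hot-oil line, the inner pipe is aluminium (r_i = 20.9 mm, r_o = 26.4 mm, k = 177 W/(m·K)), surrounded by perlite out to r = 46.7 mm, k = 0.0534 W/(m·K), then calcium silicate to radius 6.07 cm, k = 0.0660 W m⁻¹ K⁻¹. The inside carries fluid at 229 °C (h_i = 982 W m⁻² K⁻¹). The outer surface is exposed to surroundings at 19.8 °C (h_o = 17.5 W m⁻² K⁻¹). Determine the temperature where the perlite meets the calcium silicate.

T = 85.5 °C

Treat each layer as a resistance in series:
  R'_conv,in = 1/(2πr h) = 1/(2π·0.0209·982) = 0.007755 m·K/W
  R'_aluminium = ln(0.0264/0.0209)/(2πk) = 0.2336/(2π·177) = 2.101×10^-4 m·K/W
  R'_perlite = ln(0.0467/0.0264)/(2πk) = 0.5704/(2π·0.0534) = 1.700 m·K/W
  R'_calcium silicate = ln(0.0607/0.0467)/(2πk) = 0.2622/(2π·0.0660) = 0.6323 m·K/W
  R'_conv,out = 1/(2πr h) = 1/(2π·0.0607·17.5) = 0.1498 m·K/W
ΣR = 0.007755 + 2.101×10^-4 + 1.700 + 0.6323 + 0.1498 = 2.490 m·K/W
Q' = ΔT/ΣR = (229 °C − 19.8 °C)/2.490 = 84.02 W/m
From the inner boundary to the perlite/calcium silicate interface, ΣR_partial = 1.708 m·K/W.
T_interface = T_in − Q'·ΣR_partial = 229 °C − (84.02)(1.708) = 85.5 °C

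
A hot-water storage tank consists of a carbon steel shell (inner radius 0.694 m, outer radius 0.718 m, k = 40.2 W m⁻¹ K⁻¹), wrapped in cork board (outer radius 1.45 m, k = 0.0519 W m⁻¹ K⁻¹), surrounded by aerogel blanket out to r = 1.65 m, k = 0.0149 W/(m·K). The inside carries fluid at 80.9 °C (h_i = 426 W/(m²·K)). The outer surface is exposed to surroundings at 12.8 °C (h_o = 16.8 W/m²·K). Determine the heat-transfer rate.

Q = 44.6 W

Treat each layer as a resistance in series:
  R_conv,in = 1/(4πr²h) = 1/(4π·0.694²·426) = 3.878×10^-4 K/W
  R_carbon steel = (1/0.694 − 1/0.718)/(4πk) = 0.04816/(4π·40.2) = 9.534×10^-5 K/W
  R_cork board = (1/0.718 − 1/1.45)/(4πk) = 0.7031/(4π·0.0519) = 1.078 K/W
  R_aerogel blanket = (1/1.45 − 1/1.65)/(4πk) = 0.08359/(4π·0.0149) = 0.4465 K/W
  R_conv,out = 1/(4πr²h) = 1/(4π·1.65²·16.8) = 0.001740 K/W
ΣR = 3.878×10^-4 + 9.534×10^-5 + 1.078 + 0.4465 + 0.001740 = 1.527 K/W
Q = ΔT/ΣR = (80.9 °C − 12.8 °C)/1.527 = 44.6 W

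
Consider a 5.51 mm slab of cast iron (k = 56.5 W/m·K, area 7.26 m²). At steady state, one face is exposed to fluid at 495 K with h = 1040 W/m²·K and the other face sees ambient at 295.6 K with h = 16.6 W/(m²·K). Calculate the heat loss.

Q = 23.6 kW

Treat each layer as a resistance in series:
  R_conv,in = 1/(hA) = 1/(1040·7.26) = 1.324×10^-4 K/W
  R_cast iron = L/(kA) = 0.00551/(56.5·7.26) = 1.343×10^-5 K/W
  R_conv,out = 1/(hA) = 1/(16.6·7.26) = 0.008298 K/W
ΣR = 1.324×10^-4 + 1.343×10^-5 + 0.008298 = 0.008444 K/W
Q = ΔT/ΣR = (495 K − 295.6 K)/0.008444 = 23600 W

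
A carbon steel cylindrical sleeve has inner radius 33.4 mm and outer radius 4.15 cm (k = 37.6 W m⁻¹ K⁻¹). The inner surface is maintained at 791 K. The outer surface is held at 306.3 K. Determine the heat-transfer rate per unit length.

Q' = 527 kW/m

Q' = 2πk·ΔT/ln(r₂/r₁) = 2π × 37.6 × 484.7 / ln(0.0415/0.0334) = 5.27×10^5 W/m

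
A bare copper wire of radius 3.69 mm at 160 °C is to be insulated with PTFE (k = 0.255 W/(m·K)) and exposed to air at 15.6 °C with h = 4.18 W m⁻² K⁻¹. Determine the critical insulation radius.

For a cylinder, r_cr = k_ins/h = 0.255/4.18 = 0.0610 m = 6.10 cm

r_cr = 6.10 cm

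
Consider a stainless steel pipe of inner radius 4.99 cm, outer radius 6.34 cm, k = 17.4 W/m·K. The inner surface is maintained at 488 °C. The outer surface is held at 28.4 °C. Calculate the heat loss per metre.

Q' = 210 kW/m

Q' = 2πk·ΔT/ln(r₂/r₁) = 2π × 17.4 × 459.6 / ln(0.0634/0.0499) = 2.10×10^5 W/m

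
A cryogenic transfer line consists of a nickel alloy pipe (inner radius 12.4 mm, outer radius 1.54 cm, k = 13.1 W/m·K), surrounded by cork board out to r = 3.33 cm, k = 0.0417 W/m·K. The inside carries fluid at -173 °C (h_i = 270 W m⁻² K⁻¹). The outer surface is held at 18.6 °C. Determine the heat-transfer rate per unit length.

Q' = 64.0 W/m

Series thermal resistances, inner to outer:
  R'_conv,in = 1/(2πr h) = 1/(2π·0.0124·270) = 0.04754 m·K/W
  R'_nickel alloy = ln(0.0154/0.0124)/(2πk) = 0.2167/(2π·13.1) = 0.002632 m·K/W
  R'_cork board = ln(0.0333/0.0154)/(2πk) = 0.7712/(2π·0.0417) = 2.943 m·K/W
ΣR = 0.04754 + 0.002632 + 2.943 = 2.993 m·K/W
Q' = ΔT/ΣR = (-173 °C − 18.6 °C)/2.993 = -64.0 W/m
(Negative Q' ⇒ heat flows inward; heat gain = 64.0 W/m.)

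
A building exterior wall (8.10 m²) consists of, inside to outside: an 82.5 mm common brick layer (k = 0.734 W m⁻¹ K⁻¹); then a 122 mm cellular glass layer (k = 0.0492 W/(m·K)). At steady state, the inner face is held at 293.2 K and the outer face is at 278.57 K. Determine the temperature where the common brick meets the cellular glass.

T = 292.6 K

Resistance network (inner→outer):
  R_common brick = L/(kA) = 0.0825/(0.734·8.10) = 0.01388 K/W
  R_cellular glass = L/(kA) = 0.122/(0.0492·8.10) = 0.3061 K/W
ΣR = 0.01388 + 0.3061 = 0.3200 K/W
Q = ΔT/ΣR = (293.2 K − 278.57 K)/0.3200 = 45.72 W
From the inner boundary to the common brick/cellular glass interface, ΣR_partial = 0.01388 K/W.
T_interface = T_in − Q·ΣR_partial = 293.2 K − (45.72)(0.01388) = 292.6 K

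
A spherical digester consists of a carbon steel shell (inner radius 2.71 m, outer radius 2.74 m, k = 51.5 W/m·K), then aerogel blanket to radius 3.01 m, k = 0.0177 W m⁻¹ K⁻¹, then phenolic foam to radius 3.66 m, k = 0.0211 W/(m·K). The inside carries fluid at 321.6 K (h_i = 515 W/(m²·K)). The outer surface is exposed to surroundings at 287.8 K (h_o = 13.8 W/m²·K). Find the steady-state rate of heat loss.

Treat each layer as a resistance in series:
  R_conv,in = 1/(4πr²h) = 1/(4π·2.71²·515) = 2.104×10^-5 K/W
  R_carbon steel = (1/2.71 − 1/2.74)/(4πk) = 0.004040/(4π·51.5) = 6.243×10^-6 K/W
  R_aerogel blanket = (1/2.74 − 1/3.01)/(4πk) = 0.03274/(4π·0.0177) = 0.1472 K/W
  R_phenolic foam = (1/3.01 − 1/3.66)/(4πk) = 0.05900/(4π·0.0211) = 0.2225 K/W
  R_conv,out = 1/(4πr²h) = 1/(4π·3.66²·13.8) = 4.305×10^-4 K/W
ΣR = 2.104×10^-5 + 6.243×10^-6 + 0.1472 + 0.2225 + 4.305×10^-4 = 0.3702 K/W
Q = ΔT/ΣR = (321.6 K − 287.8 K)/0.3702 = 91.3 W

Q = 91.3 W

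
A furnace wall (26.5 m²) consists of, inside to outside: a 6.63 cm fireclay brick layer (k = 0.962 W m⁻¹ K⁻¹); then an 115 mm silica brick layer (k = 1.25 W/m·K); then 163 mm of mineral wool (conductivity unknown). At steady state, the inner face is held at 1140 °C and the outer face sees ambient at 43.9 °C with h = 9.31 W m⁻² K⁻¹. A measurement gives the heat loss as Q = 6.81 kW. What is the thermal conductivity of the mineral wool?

ΣR = ΔT/Q = |1140 − 43.9|/6810 = 0.1610 K/W
Known resistances:
  R_fireclay brick = L/(kA) = 0.0663/(0.962·26.5) = 0.002601 K/W
  R_silica brick = L/(kA) = 0.115/(1.25·26.5) = 0.003472 K/W
  R_conv,out = 1/(hA) = 1/(9.31·26.5) = 0.004053 K/W
R_mineral wool = ΣR − ΣR_known = 0.1610 − 0.01013 = 0.1509 K/W
L/(kA) = 0.1509 ⇒ k = 0.163/(0.1509·26.5) = 0.0408 W/m·K

k = 0.0408 W/m·K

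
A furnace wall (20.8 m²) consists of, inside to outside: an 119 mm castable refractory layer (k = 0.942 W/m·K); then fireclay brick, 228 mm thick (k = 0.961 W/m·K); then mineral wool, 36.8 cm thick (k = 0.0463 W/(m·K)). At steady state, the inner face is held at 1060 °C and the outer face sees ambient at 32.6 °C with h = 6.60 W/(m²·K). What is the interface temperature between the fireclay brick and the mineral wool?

Treat each layer as a resistance in series:
  R_castable refractory = L/(kA) = 0.119/(0.942·20.8) = 0.006073 K/W
  R_fireclay brick = L/(kA) = 0.228/(0.961·20.8) = 0.01141 K/W
  R_mineral wool = L/(kA) = 0.368/(0.0463·20.8) = 0.3821 K/W
  R_conv,out = 1/(hA) = 1/(6.60·20.8) = 0.007284 K/W
ΣR = 0.006073 + 0.01141 + 0.3821 + 0.007284 = 0.4069 K/W
Q = ΔT/ΣR = (1060 °C − 32.6 °C)/0.4069 = 2525 W
From the inner boundary to the fireclay brick/mineral wool interface, ΣR_partial = 0.01748 K/W.
T_interface = T_in − Q·ΣR_partial = 1060 °C − (2525)(0.01748) = 1016 °C

T = 1016 °C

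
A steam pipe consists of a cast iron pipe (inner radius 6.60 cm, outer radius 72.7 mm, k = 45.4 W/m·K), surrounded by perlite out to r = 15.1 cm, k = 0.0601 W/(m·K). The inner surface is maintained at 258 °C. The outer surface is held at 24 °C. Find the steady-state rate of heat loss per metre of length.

Resistance network (inner→outer):
  R'_cast iron = ln(0.0727/0.0660)/(2πk) = 0.09669/(2π·45.4) = 3.389×10^-4 m·K/W
  R'_perlite = ln(0.151/0.0727)/(2πk) = 0.7309/(2π·0.0601) = 1.936 m·K/W
ΣR = 3.389×10^-4 + 1.936 = 1.936 m·K/W
Q' = ΔT/ΣR = (258 °C − 24 °C)/1.936 = 121 W/m

Q' = 121 W/m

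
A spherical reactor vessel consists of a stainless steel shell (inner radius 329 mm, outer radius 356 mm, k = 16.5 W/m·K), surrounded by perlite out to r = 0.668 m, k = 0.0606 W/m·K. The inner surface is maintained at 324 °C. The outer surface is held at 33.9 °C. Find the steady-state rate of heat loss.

Q = 168 W

Series thermal resistances, inner to outer:
  R_stainless steel = (1/0.329 − 1/0.356)/(4πk) = 0.2305/(4π·16.5) = 0.001112 K/W
  R_perlite = (1/0.356 − 1/0.668)/(4πk) = 1.312/(4π·0.0606) = 1.723 K/W
ΣR = 0.001112 + 1.723 = 1.724 K/W
Q = ΔT/ΣR = (324 °C − 33.9 °C)/1.724 = 168 W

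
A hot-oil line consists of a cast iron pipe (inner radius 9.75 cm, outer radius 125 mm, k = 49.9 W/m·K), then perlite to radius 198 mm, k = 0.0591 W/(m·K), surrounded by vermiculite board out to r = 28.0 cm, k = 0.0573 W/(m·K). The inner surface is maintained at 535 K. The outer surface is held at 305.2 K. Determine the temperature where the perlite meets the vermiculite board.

T = 406 K

Resistance network (inner→outer):
  R'_cast iron = ln(0.125/0.0975)/(2πk) = 0.2485/(2π·49.9) = 7.925×10^-4 m·K/W
  R'_perlite = ln(0.198/0.125)/(2πk) = 0.4600/(2π·0.0591) = 1.239 m·K/W
  R'_vermiculite board = ln(0.280/0.198)/(2πk) = 0.3465/(2π·0.0573) = 0.9625 m·K/W
ΣR = 7.925×10^-4 + 1.239 + 0.9625 = 2.202 m·K/W
Q' = ΔT/ΣR = (535 K − 305.2 K)/2.202 = 104.4 W/m
From the inner boundary to the perlite/vermiculite board interface, ΣR_partial = 1.240 m·K/W.
T_interface = T_in − Q'·ΣR_partial = 535 K − (104.4)(1.240) = 406 K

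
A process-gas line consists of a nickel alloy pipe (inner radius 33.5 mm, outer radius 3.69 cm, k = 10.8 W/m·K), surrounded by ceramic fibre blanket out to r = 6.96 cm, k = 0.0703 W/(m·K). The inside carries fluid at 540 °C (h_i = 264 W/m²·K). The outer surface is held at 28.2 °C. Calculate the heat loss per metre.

Q' = 352 W/m

Treat each layer as a resistance in series:
  R'_conv,in = 1/(2πr h) = 1/(2π·0.0335·264) = 0.01800 m·K/W
  R'_nickel alloy = ln(0.0369/0.0335)/(2πk) = 0.09667/(2π·10.8) = 0.001425 m·K/W
  R'_ceramic fibre blanket = ln(0.0696/0.0369)/(2πk) = 0.6346/(2π·0.0703) = 1.437 m·K/W
ΣR = 0.01800 + 0.001425 + 1.437 = 1.456 m·K/W
Q' = ΔT/ΣR = (540 °C − 28.2 °C)/1.456 = 352 W/m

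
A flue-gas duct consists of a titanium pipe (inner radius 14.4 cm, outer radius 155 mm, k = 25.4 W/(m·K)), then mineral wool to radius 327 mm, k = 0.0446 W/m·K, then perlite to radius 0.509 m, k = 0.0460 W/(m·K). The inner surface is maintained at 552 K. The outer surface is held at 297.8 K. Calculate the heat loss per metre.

Q' = 60.6 W/m

Series thermal resistances, inner to outer:
  R'_titanium = ln(0.155/0.144)/(2πk) = 0.07361/(2π·25.4) = 4.612×10^-4 m·K/W
  R'_mineral wool = ln(0.327/0.155)/(2πk) = 0.7465/(2π·0.0446) = 2.664 m·K/W
  R'_perlite = ln(0.509/0.327)/(2πk) = 0.4425/(2π·0.0460) = 1.531 m·K/W
ΣR = 4.612×10^-4 + 2.664 + 1.531 = 4.195 m·K/W
Q' = ΔT/ΣR = (552 K − 297.8 K)/4.195 = 60.6 W/m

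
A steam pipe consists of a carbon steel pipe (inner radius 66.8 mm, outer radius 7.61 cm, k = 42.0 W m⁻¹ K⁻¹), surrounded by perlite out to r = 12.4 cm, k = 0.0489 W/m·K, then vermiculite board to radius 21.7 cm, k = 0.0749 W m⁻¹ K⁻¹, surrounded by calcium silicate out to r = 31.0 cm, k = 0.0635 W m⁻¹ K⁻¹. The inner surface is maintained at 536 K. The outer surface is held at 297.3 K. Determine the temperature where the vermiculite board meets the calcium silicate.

T = 355.4 K

Resistance network (inner→outer):
  R'_carbon steel = ln(0.0761/0.0668)/(2πk) = 0.1303/(2π·42.0) = 4.939×10^-4 m·K/W
  R'_perlite = ln(0.124/0.0761)/(2πk) = 0.4882/(2π·0.0489) = 1.589 m·K/W
  R'_vermiculite board = ln(0.217/0.124)/(2πk) = 0.5596/(2π·0.0749) = 1.189 m·K/W
  R'_calcium silicate = ln(0.310/0.217)/(2πk) = 0.3567/(2π·0.0635) = 0.8940 m·K/W
ΣR = 4.939×10^-4 + 1.589 + 1.189 + 0.8940 = 3.672 m·K/W
Q' = ΔT/ΣR = (536 K − 297.3 K)/3.672 = 65.01 W/m
From the inner boundary to the vermiculite board/calcium silicate interface, ΣR_partial = 2.778 m·K/W.
T_interface = T_in − Q'·ΣR_partial = 536 K − (65.01)(2.778) = 355.4 K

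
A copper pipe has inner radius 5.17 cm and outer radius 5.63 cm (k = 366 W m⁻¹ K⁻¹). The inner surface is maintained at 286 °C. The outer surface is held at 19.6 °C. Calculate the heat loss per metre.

Q' = 2πk·ΔT/ln(r₂/r₁) = 2π × 366 × 266.4 / ln(0.0563/0.0517) = 7.19×10^6 W/m

Q' = 7.19×10^6 W/m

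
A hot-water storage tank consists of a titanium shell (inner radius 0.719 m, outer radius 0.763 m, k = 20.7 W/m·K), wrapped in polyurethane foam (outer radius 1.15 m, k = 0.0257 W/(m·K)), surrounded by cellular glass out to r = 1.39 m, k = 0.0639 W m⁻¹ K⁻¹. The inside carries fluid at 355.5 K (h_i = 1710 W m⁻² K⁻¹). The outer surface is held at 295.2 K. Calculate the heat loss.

Resistance network (inner→outer):
  R_conv,in = 1/(4πr²h) = 1/(4π·0.719²·1710) = 9.002×10^-5 K/W
  R_titanium = (1/0.719 − 1/0.763)/(4πk) = 0.08020/(4π·20.7) = 3.083×10^-4 K/W
  R_polyurethane foam = (1/0.763 − 1/1.15)/(4πk) = 0.4411/(4π·0.0257) = 1.366 K/W
  R_cellular glass = (1/1.15 − 1/1.39)/(4πk) = 0.1501/(4π·0.0639) = 0.1870 K/W
ΣR = 9.002×10^-5 + 3.083×10^-4 + 1.366 + 0.1870 = 1.553 K/W
Q = ΔT/ΣR = (355.5 K − 295.2 K)/1.553 = 38.8 W

Q = 38.8 W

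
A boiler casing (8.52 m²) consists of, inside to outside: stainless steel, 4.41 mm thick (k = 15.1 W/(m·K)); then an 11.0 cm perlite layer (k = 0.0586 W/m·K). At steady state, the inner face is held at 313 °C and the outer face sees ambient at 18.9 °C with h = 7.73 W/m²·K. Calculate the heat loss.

Treat each layer as a resistance in series:
  R_stainless steel = L/(kA) = 0.00441/(15.1·8.52) = 3.428×10^-5 K/W
  R_perlite = L/(kA) = 0.110/(0.0586·8.52) = 0.2203 K/W
  R_conv,out = 1/(hA) = 1/(7.73·8.52) = 0.01518 K/W
ΣR = 3.428×10^-5 + 0.2203 + 0.01518 = 0.2355 K/W
Q = ΔT/ΣR = (313 °C − 18.9 °C)/0.2355 = 1250 W

Q = 1250 W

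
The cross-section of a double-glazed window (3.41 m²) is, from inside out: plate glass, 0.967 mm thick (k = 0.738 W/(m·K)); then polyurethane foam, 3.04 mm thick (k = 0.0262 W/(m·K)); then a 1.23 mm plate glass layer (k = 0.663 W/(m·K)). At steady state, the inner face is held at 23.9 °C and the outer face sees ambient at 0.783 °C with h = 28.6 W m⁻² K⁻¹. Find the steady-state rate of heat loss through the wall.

Q = 511 W

Series thermal resistances, inner to outer:
  R_plate glass = L/(kA) = 9.67×10^-4/(0.738·3.41) = 3.843×10^-4 K/W
  R_polyurethane foam = L/(kA) = 0.00304/(0.0262·3.41) = 0.03403 K/W
  R_plate glass = L/(kA) = 0.00123/(0.663·3.41) = 5.440×10^-4 K/W
  R_conv,out = 1/(hA) = 1/(28.6·3.41) = 0.01025 K/W
ΣR = 3.843×10^-4 + 0.03403 + 5.440×10^-4 + 0.01025 = 0.04521 K/W
Q = ΔT/ΣR = (23.9 °C − 0.783 °C)/0.04521 = 511 W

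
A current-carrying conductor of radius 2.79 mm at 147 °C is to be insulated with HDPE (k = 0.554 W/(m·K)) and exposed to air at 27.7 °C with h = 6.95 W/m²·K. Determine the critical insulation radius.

r_cr = 7.97 cm

For a cylinder, r_cr = k_ins/h = 0.554/6.95 = 0.0797 m = 7.97 cm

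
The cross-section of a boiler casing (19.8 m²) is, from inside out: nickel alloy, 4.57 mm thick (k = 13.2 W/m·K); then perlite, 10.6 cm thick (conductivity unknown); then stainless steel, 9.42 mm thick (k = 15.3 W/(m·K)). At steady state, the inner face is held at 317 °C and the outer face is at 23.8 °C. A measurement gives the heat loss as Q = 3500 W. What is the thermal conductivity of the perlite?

k = 0.0639 W/m·K

ΣR = ΔT/Q = |317 − 23.8|/3500 = 0.08377 K/W
Known resistances:
  R_nickel alloy = L/(kA) = 0.00457/(13.2·19.8) = 1.749×10^-5 K/W
  R_stainless steel = L/(kA) = 0.00942/(15.3·19.8) = 3.110×10^-5 K/W
R_perlite = ΣR − ΣR_known = 0.08377 − 4.859×10^-5 = 0.08372 K/W
L/(kA) = 0.08372 ⇒ k = 0.106/(0.08372·19.8) = 0.0639 W/m·K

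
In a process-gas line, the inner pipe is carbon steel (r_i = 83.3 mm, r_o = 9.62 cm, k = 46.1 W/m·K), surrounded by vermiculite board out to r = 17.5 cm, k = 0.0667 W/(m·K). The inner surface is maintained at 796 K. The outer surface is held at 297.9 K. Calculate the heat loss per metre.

Series thermal resistances, inner to outer:
  R'_carbon steel = ln(0.0962/0.0833)/(2πk) = 0.1440/(2π·46.1) = 4.971×10^-4 m·K/W
  R'_vermiculite board = ln(0.175/0.0962)/(2πk) = 0.5984/(2π·0.0667) = 1.428 m·K/W
ΣR = 4.971×10^-4 + 1.428 = 1.428 m·K/W
Q' = ΔT/ΣR = (796 K − 297.9 K)/1.428 = 349 W/m

Q' = 349 W/m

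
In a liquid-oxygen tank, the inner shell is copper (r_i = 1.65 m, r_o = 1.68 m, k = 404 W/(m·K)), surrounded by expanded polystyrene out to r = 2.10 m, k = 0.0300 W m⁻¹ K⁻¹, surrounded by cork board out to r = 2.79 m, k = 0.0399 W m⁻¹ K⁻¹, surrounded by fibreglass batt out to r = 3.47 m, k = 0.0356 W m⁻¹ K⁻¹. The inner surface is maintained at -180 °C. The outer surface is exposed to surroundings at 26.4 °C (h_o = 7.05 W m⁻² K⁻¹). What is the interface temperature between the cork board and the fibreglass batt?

Treat each layer as a resistance in series:
  R_copper = (1/1.65 − 1/1.68)/(4πk) = 0.01082/(4π·404) = 2.132×10^-6 K/W
  R_expanded polystyrene = (1/1.68 − 1/2.10)/(4πk) = 0.1190/(4π·0.0300) = 0.3158 K/W
  R_cork board = (1/2.10 − 1/2.79)/(4πk) = 0.1178/(4π·0.0399) = 0.2349 K/W
  R_fibreglass batt = (1/2.79 − 1/3.47)/(4πk) = 0.07024/(4π·0.0356) = 0.1570 K/W
  R_conv,out = 1/(4πr²h) = 1/(4π·3.47²·7.05) = 9.374×10^-4 K/W
ΣR = 2.132×10^-6 + 0.3158 + 0.2349 + 0.1570 + 9.374×10^-4 = 0.7086 K/W
Q = ΔT/ΣR = (-180 °C − 26.4 °C)/0.7086 = -291.3 W
From the inner boundary to the cork board/fibreglass batt interface, ΣR_partial = 0.5507 K/W.
T_interface = T_in − Q·ΣR_partial = -180 °C − (-291.3)(0.5507) = -19.6 °C

T = -19.6 °C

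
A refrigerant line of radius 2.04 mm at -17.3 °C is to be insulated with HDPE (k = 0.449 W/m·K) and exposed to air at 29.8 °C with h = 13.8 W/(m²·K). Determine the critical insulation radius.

r_cr = 3.25 cm

For a cylinder, r_cr = k_ins/h = 0.449/13.8 = 0.0325 m = 3.25 cm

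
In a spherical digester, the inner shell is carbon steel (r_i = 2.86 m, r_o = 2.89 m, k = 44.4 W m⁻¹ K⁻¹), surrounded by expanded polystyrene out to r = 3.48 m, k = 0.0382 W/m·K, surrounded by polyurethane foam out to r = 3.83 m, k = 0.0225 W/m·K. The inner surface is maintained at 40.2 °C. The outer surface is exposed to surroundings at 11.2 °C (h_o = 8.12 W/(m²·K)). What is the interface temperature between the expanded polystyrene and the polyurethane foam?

T = 23.8 °C

Treat each layer as a resistance in series:
  R_carbon steel = (1/2.86 − 1/2.89)/(4πk) = 0.003630/(4π·44.4) = 6.505×10^-6 K/W
  R_expanded polystyrene = (1/2.89 − 1/3.48)/(4πk) = 0.05866/(4π·0.0382) = 0.1222 K/W
  R_polyurethane foam = (1/3.48 − 1/3.83)/(4πk) = 0.02626/(4π·0.0225) = 0.09287 K/W
  R_conv,out = 1/(4πr²h) = 1/(4π·3.83²·8.12) = 6.681×10^-4 K/W
ΣR = 6.505×10^-6 + 0.1222 + 0.09287 + 6.681×10^-4 = 0.2157 K/W
Q = ΔT/ΣR = (40.2 °C − 11.2 °C)/0.2157 = 134.4 W
From the inner boundary to the expanded polystyrene/polyurethane foam interface, ΣR_partial = 0.1222 K/W.
T_interface = T_in − Q·ΣR_partial = 40.2 °C − (134.4)(0.1222) = 23.8 °C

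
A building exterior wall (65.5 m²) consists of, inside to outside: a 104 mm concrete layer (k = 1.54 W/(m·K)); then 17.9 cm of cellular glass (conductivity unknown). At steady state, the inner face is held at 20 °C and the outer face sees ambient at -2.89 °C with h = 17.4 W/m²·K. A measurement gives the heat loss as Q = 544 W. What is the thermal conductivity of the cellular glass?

ΣR = ΔT/Q = |20 − -2.89|/544 = 0.04208 K/W
Known resistances:
  R_concrete = L/(kA) = 0.104/(1.54·65.5) = 0.001031 K/W
  R_conv,out = 1/(hA) = 1/(17.4·65.5) = 8.774×10^-4 K/W
R_cellular glass = ΣR − ΣR_known = 0.04208 − 0.001908 = 0.04017 K/W
L/(kA) = 0.04017 ⇒ k = 0.179/(0.04017·65.5) = 0.0680 W/m·K

k = 0.0680 W/m·K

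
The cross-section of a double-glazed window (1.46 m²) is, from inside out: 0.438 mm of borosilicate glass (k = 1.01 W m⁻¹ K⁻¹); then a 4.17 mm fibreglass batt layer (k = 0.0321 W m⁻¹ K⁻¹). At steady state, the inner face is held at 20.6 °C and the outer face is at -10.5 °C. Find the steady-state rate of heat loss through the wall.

Treat each layer as a resistance in series:
  R_borosilicate glass = L/(kA) = 4.38×10^-4/(1.01·1.46) = 2.970×10^-4 K/W
  R_fibreglass batt = L/(kA) = 0.00417/(0.0321·1.46) = 0.08898 K/W
ΣR = 2.970×10^-4 + 0.08898 = 0.08928 K/W
Q = ΔT/ΣR = (20.6 °C − -10.5 °C)/0.08928 = 348 W

Q = 348 W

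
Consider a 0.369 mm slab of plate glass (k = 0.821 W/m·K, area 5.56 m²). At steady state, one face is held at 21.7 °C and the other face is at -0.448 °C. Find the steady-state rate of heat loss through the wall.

Q = kA·ΔT/L = 0.821 × 5.56 × |21.7 °C − -0.448 °C| / 3.69×10^-4 = 2.74×10^5 W

Q = 274 kW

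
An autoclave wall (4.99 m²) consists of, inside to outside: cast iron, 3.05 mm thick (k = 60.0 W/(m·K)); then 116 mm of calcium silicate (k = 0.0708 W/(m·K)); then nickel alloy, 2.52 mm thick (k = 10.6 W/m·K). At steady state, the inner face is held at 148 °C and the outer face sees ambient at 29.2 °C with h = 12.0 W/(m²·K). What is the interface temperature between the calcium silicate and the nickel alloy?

Series thermal resistances, inner to outer:
  R_cast iron = L/(kA) = 0.00305/(60.0·4.99) = 1.019×10^-5 K/W
  R_calcium silicate = L/(kA) = 0.116/(0.0708·4.99) = 0.3283 K/W
  R_nickel alloy = L/(kA) = 0.00252/(10.6·4.99) = 4.764×10^-5 K/W
  R_conv,out = 1/(hA) = 1/(12.0·4.99) = 0.01670 K/W
ΣR = 1.019×10^-5 + 0.3283 + 4.764×10^-5 + 0.01670 = 0.3451 K/W
Q = ΔT/ΣR = (148 °C − 29.2 °C)/0.3451 = 344.2 W
From the inner boundary to the calcium silicate/nickel alloy interface, ΣR_partial = 0.3283 K/W.
T_interface = T_in − Q·ΣR_partial = 148 °C − (344.2)(0.3283) = 35.0 °C

T = 35.0 °C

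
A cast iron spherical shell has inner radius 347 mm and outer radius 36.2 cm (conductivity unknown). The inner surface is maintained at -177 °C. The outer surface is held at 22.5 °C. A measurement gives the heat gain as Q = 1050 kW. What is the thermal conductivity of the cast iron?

ΣR = ΔT/Q = |-177 − 22.5|/1.05×10^6 = 1.900×10^-4 K/W
(1/r₁−1/r₂)/(4πk) = 1.900×10^-4 ⇒ k = 0.1194/(4π·1.900×10^-4) = 50.0 W/m·K

k = 50.0 W/m·K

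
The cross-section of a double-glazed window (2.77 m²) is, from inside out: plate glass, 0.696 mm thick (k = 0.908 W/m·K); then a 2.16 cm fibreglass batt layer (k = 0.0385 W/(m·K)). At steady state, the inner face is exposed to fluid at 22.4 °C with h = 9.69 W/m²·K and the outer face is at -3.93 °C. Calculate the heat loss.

Resistance network (inner→outer):
  R_conv,in = 1/(hA) = 1/(9.69·2.77) = 0.03726 K/W
  R_plate glass = L/(kA) = 6.96×10^-4/(0.908·2.77) = 2.767×10^-4 K/W
  R_fibreglass batt = L/(kA) = 0.0216/(0.0385·2.77) = 0.2025 K/W
ΣR = 0.03726 + 2.767×10^-4 + 0.2025 = 0.2400 K/W
Q = ΔT/ΣR = (22.4 °C − -3.93 °C)/0.2400 = 110 W

Q = 110 W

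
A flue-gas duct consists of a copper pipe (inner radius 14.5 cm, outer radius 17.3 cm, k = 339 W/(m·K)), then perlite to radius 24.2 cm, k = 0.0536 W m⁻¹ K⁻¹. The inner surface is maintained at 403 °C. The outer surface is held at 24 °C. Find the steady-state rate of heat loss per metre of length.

Resistance network (inner→outer):
  R'_copper = ln(0.173/0.145)/(2πk) = 0.1766/(2π·339) = 8.289×10^-5 m·K/W
  R'_perlite = ln(0.242/0.173)/(2πk) = 0.3356/(2π·0.0536) = 0.9966 m·K/W
ΣR = 8.289×10^-5 + 0.9966 = 0.9967 m·K/W
Q' = ΔT/ΣR = (403 °C − 24 °C)/0.9967 = 380 W/m

Q' = 380 W/m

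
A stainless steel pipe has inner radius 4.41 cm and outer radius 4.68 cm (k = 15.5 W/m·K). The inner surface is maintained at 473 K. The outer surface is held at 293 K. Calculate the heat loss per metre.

Q' = 295 kW/m

Q' = 2πk·ΔT/ln(r₂/r₁) = 2π × 15.5 × 180 / ln(0.0468/0.0441) = 2.95×10^5 W/m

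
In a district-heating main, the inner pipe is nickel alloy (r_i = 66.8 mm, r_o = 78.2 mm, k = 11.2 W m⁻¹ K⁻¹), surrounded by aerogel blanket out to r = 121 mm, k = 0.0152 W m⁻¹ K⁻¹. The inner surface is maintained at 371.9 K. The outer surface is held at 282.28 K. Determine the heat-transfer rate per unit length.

Series thermal resistances, inner to outer:
  R'_nickel alloy = ln(0.0782/0.0668)/(2πk) = 0.1576/(2π·11.2) = 0.002239 m·K/W
  R'_aerogel blanket = ln(0.121/0.0782)/(2πk) = 0.4365/(2π·0.0152) = 4.571 m·K/W
ΣR = 0.002239 + 4.571 = 4.573 m·K/W
Q' = ΔT/ΣR = (371.9 K − 282.28 K)/4.573 = 19.6 W/m

Q' = 19.6 W/m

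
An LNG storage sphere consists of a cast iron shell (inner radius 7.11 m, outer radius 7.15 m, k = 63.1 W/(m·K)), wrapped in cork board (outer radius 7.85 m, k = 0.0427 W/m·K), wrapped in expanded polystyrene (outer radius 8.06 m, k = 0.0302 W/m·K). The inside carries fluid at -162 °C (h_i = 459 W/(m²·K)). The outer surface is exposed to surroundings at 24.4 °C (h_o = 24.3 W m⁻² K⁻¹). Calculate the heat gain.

Treat each layer as a resistance in series:
  R_conv,in = 1/(4πr²h) = 1/(4π·7.11²·459) = 3.430×10^-6 K/W
  R_cast iron = (1/7.11 − 1/7.15)/(4πk) = 7.868×10^-4/(4π·63.1) = 9.923×10^-7 K/W
  R_cork board = (1/7.15 − 1/7.85)/(4πk) = 0.01247/(4π·0.0427) = 0.02324 K/W
  R_expanded polystyrene = (1/7.85 − 1/8.06)/(4πk) = 0.003319/(4π·0.0302) = 0.008746 K/W
  R_conv,out = 1/(4πr²h) = 1/(4π·8.06²·24.3) = 5.041×10^-5 K/W
ΣR = 3.430×10^-6 + 9.923×10^-7 + 0.02324 + 0.008746 + 5.041×10^-5 = 0.03204 K/W
Q = ΔT/ΣR = (-162 °C − 24.4 °C)/0.03204 = -5820 W
(Negative Q ⇒ heat flows inward; heat gain = 5820 W.)

Q = 5.82 kW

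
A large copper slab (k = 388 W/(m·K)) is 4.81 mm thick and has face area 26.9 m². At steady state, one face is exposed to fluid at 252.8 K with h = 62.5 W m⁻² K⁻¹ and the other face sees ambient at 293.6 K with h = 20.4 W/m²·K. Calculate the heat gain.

Q = 16.9 kW

Resistance network (inner→outer):
  R_conv,in = 1/(hA) = 1/(62.5·26.9) = 5.948×10^-4 K/W
  R_copper = L/(kA) = 0.00481/(388·26.9) = 4.609×10^-7 K/W
  R_conv,out = 1/(hA) = 1/(20.4·26.9) = 0.001822 K/W
ΣR = 5.948×10^-4 + 4.609×10^-7 + 0.001822 = 0.002417 K/W
Q = ΔT/ΣR = (252.8 K − 293.6 K)/0.002417 = -16900 W
(Negative Q ⇒ heat flows inward; heat gain = 16900 W.)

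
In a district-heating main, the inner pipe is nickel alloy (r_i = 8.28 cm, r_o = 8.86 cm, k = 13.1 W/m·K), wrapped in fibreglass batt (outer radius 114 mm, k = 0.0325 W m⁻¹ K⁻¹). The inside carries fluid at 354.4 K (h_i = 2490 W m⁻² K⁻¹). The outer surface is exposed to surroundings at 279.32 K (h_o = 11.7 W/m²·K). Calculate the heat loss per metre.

Q' = 55.4 W/m

Resistance network (inner→outer):
  R'_conv,in = 1/(2πr h) = 1/(2π·0.0828·2490) = 7.720×10^-4 m·K/W
  R'_nickel alloy = ln(0.0886/0.0828)/(2πk) = 0.06770/(2π·13.1) = 8.225×10^-4 m·K/W
  R'_fibreglass batt = ln(0.114/0.0886)/(2πk) = 0.2521/(2π·0.0325) = 1.234 m·K/W
  R'_conv,out = 1/(2πr h) = 1/(2π·0.114·11.7) = 0.1193 m·K/W
ΣR = 7.720×10^-4 + 8.225×10^-4 + 1.234 + 0.1193 = 1.355 m·K/W
Q' = ΔT/ΣR = (354.4 K − 279.32 K)/1.355 = 55.4 W/m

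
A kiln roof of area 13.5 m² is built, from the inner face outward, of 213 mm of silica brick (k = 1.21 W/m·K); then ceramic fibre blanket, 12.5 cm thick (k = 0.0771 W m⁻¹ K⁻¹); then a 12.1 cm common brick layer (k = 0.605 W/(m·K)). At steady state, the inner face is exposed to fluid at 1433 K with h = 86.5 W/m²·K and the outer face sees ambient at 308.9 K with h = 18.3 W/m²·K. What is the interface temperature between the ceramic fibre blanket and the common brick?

T = 448 K

Treat each layer as a resistance in series:
  R_conv,in = 1/(hA) = 1/(86.5·13.5) = 8.563×10^-4 K/W
  R_silica brick = L/(kA) = 0.213/(1.21·13.5) = 0.01304 K/W
  R_ceramic fibre blanket = L/(kA) = 0.125/(0.0771·13.5) = 0.1201 K/W
  R_common brick = L/(kA) = 0.121/(0.605·13.5) = 0.01481 K/W
  R_conv,out = 1/(hA) = 1/(18.3·13.5) = 0.004048 K/W
ΣR = 8.563×10^-4 + 0.01304 + 0.1201 + 0.01481 + 0.004048 = 0.1529 K/W
Q = ΔT/ΣR = (1433 K − 308.9 K)/0.1529 = 7352 W
From the inner boundary to the ceramic fibre blanket/common brick interface, ΣR_partial = 0.1340 K/W.
T_interface = T_in − Q·ΣR_partial = 1433 K − (7352)(0.1340) = 448 K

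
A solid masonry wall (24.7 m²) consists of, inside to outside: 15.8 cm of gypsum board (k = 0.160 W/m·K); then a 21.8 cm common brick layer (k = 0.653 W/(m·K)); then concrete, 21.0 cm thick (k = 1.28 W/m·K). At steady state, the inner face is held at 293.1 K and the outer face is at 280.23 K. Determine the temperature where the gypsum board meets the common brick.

T = 284.5 K

Treat each layer as a resistance in series:
  R_gypsum board = L/(kA) = 0.158/(0.160·24.7) = 0.03998 K/W
  R_common brick = L/(kA) = 0.218/(0.653·24.7) = 0.01352 K/W
  R_concrete = L/(kA) = 0.210/(1.28·24.7) = 0.006642 K/W
ΣR = 0.03998 + 0.01352 + 0.006642 = 0.06014 K/W
Q = ΔT/ΣR = (293.1 K − 280.23 K)/0.06014 = 214.0 W
From the inner boundary to the gypsum board/common brick interface, ΣR_partial = 0.03998 K/W.
T_interface = T_in − Q·ΣR_partial = 293.1 K − (214.0)(0.03998) = 284.5 K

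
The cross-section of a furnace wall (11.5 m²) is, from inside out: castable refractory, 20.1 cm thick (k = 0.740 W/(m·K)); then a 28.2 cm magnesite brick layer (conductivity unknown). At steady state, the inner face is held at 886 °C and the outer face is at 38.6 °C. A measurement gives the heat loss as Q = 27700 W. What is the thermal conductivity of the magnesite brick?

k = 3.52 W/m·K

ΣR = ΔT/Q = |886 − 38.6|/27700 = 0.03059 K/W
Known resistances:
  R_castable refractory = L/(kA) = 0.201/(0.740·11.5) = 0.02362 K/W
R_magnesite brick = ΣR − ΣR_known = 0.03059 − 0.02362 = 0.006970 K/W
L/(kA) = 0.006970 ⇒ k = 0.282/(0.006970·11.5) = 3.52 W/m·K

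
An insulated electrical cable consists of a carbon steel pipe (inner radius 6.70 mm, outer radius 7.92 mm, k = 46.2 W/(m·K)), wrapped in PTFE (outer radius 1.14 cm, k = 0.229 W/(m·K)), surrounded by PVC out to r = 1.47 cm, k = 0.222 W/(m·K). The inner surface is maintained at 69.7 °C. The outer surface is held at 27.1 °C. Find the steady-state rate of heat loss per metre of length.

Treat each layer as a resistance in series:
  R'_carbon steel = ln(0.00792/0.00670)/(2πk) = 0.1673/(2π·46.2) = 5.763×10^-4 m·K/W
  R'_PTFE = ln(0.0114/0.00792)/(2πk) = 0.3642/(2π·0.229) = 0.2531 m·K/W
  R'_PVC = ln(0.0147/0.0114)/(2πk) = 0.2542/(2π·0.222) = 0.1823 m·K/W
ΣR = 5.763×10^-4 + 0.2531 + 0.1823 = 0.4360 m·K/W
Q' = ΔT/ΣR = (69.7 °C − 27.1 °C)/0.4360 = 97.7 W/m

Q' = 97.7 W/m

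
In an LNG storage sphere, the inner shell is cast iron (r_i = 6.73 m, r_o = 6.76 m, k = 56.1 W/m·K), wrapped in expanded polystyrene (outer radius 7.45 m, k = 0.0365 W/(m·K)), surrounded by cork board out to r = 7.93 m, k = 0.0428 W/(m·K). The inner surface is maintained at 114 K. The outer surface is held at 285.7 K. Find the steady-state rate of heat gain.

Treat each layer as a resistance in series:
  R_cast iron = (1/6.73 − 1/6.76)/(4πk) = 6.594×10^-4/(4π·56.1) = 9.354×10^-7 K/W
  R_expanded polystyrene = (1/6.76 − 1/7.45)/(4πk) = 0.01370/(4π·0.0365) = 0.02987 K/W
  R_cork board = (1/7.45 − 1/7.93)/(4πk) = 0.008125/(4π·0.0428) = 0.01511 K/W
ΣR = 9.354×10^-7 + 0.02987 + 0.01511 = 0.04498 K/W
Q = ΔT/ΣR = (114 K − 285.7 K)/0.04498 = -3820 W
(Negative Q ⇒ heat flows inward; heat gain = 3820 W.)

Q = 3.82 kW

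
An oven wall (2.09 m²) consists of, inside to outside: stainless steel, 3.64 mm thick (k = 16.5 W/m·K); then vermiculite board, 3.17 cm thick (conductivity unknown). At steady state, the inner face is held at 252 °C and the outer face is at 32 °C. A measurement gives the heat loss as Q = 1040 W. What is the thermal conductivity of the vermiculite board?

k = 0.0717 W/m·K

ΣR = ΔT/Q = |252 − 32|/1040 = 0.2115 K/W
Known resistances:
  R_stainless steel = L/(kA) = 0.00364/(16.5·2.09) = 1.056×10^-4 K/W
R_vermiculite board = ΣR − ΣR_known = 0.2115 − 1.056×10^-4 = 0.2114 K/W
L/(kA) = 0.2114 ⇒ k = 0.0317/(0.2114·2.09) = 0.0717 W/m·K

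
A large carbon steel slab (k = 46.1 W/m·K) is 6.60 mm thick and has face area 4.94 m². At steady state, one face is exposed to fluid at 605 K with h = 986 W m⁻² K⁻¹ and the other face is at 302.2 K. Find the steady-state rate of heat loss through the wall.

Q = 1290 kW

Series thermal resistances, inner to outer:
  R_conv,in = 1/(hA) = 1/(986·4.94) = 2.053×10^-4 K/W
  R_carbon steel = L/(kA) = 0.00660/(46.1·4.94) = 2.898×10^-5 K/W
ΣR = 2.053×10^-4 + 2.898×10^-5 = 2.343×10^-4 K/W
Q = ΔT/ΣR = (605 K − 302.2 K)/2.343×10^-4 = 1.29×10^6 W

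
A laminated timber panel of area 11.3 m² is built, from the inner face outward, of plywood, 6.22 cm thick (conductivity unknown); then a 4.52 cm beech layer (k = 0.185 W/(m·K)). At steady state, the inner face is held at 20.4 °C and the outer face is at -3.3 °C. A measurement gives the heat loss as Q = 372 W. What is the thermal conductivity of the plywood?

k = 0.131 W/m·K

ΣR = ΔT/Q = |20.4 − -3.3|/372 = 0.06371 K/W
Known resistances:
  R_beech = L/(kA) = 0.0452/(0.185·11.3) = 0.02162 K/W
R_plywood = ΣR − ΣR_known = 0.06371 − 0.02162 = 0.04209 K/W
L/(kA) = 0.04209 ⇒ k = 0.0622/(0.04209·11.3) = 0.131 W/m·K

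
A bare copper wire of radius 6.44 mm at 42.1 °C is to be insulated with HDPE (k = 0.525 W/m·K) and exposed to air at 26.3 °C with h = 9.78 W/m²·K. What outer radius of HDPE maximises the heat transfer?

For a cylinder, r_cr = k_ins/h = 0.525/9.78 = 0.0537 m = 5.37 cm

r_cr = 5.37 cm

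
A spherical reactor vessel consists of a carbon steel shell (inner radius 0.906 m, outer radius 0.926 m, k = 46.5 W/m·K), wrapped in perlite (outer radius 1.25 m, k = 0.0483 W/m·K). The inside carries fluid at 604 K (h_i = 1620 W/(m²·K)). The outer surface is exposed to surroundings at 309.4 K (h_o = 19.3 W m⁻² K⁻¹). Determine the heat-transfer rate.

Treat each layer as a resistance in series:
  R_conv,in = 1/(4πr²h) = 1/(4π·0.906²·1620) = 5.984×10^-5 K/W
  R_carbon steel = (1/0.906 − 1/0.926)/(4πk) = 0.02384/(4π·46.5) = 4.080×10^-5 K/W
  R_perlite = (1/0.926 − 1/1.25)/(4πk) = 0.2799/(4π·0.0483) = 0.4612 K/W
  R_conv,out = 1/(4πr²h) = 1/(4π·1.25²·19.3) = 0.002639 K/W
ΣR = 5.984×10^-5 + 4.080×10^-5 + 0.4612 + 0.002639 = 0.4639 K/W
Q = ΔT/ΣR = (604 K − 309.4 K)/0.4639 = 635 W

Q = 635 W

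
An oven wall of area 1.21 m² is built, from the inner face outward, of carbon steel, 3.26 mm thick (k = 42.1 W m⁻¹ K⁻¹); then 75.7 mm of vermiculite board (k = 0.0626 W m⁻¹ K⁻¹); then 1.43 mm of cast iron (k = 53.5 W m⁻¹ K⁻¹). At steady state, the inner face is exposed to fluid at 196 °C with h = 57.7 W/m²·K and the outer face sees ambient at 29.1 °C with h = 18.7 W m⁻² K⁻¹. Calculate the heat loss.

Q = 158 W

Treat each layer as a resistance in series:
  R_conv,in = 1/(hA) = 1/(57.7·1.21) = 0.01432 K/W
  R_carbon steel = L/(kA) = 0.00326/(42.1·1.21) = 6.400×10^-5 K/W
  R_vermiculite board = L/(kA) = 0.0757/(0.0626·1.21) = 0.9994 K/W
  R_cast iron = L/(kA) = 0.00143/(53.5·1.21) = 2.209×10^-5 K/W
  R_conv,out = 1/(hA) = 1/(18.7·1.21) = 0.04419 K/W
ΣR = 0.01432 + 6.400×10^-5 + 0.9994 + 2.209×10^-5 + 0.04419 = 1.058 K/W
Q = ΔT/ΣR = (196 °C − 29.1 °C)/1.058 = 158 W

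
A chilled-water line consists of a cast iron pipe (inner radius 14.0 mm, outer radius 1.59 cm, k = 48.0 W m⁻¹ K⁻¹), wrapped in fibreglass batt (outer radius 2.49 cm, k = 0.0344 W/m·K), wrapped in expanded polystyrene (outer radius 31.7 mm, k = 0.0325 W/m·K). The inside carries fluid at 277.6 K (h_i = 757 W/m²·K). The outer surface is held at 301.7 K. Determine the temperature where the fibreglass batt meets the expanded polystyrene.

T = 293.0 K

Series thermal resistances, inner to outer:
  R'_conv,in = 1/(2πr h) = 1/(2π·0.0140·757) = 0.01502 m·K/W
  R'_cast iron = ln(0.0159/0.0140)/(2πk) = 0.1273/(2π·48.0) = 4.220×10^-4 m·K/W
  R'_fibreglass batt = ln(0.0249/0.0159)/(2πk) = 0.4485/(2π·0.0344) = 2.075 m·K/W
  R'_expanded polystyrene = ln(0.0317/0.0249)/(2πk) = 0.2414/(2π·0.0325) = 1.182 m·K/W
ΣR = 0.01502 + 4.220×10^-4 + 2.075 + 1.182 = 3.272 m·K/W
Q' = ΔT/ΣR = (277.6 K − 301.7 K)/3.272 = -7.366 W/m
From the inner boundary to the fibreglass batt/expanded polystyrene interface, ΣR_partial = 2.090 m·K/W.
T_interface = T_in − Q'·ΣR_partial = 277.6 K − (-7.366)(2.090) = 293.0 K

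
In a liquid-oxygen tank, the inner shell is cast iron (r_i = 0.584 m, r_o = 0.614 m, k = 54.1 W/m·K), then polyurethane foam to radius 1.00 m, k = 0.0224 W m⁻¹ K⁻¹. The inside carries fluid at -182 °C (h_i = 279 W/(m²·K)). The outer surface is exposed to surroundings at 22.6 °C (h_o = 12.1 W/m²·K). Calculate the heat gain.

Resistance network (inner→outer):
  R_conv,in = 1/(4πr²h) = 1/(4π·0.584²·279) = 8.363×10^-4 K/W
  R_cast iron = (1/0.584 − 1/0.614)/(4πk) = 0.08366/(4π·54.1) = 1.231×10^-4 K/W
  R_polyurethane foam = (1/0.614 − 1/1.00)/(4πk) = 0.6287/(4π·0.0224) = 2.233 K/W
  R_conv,out = 1/(4πr²h) = 1/(4π·1.00²·12.1) = 0.006577 K/W
ΣR = 8.363×10^-4 + 1.231×10^-4 + 2.233 + 0.006577 = 2.241 K/W
Q = ΔT/ΣR = (-182 °C − 22.6 °C)/2.241 = -91.3 W
(Negative Q ⇒ heat flows inward; heat gain = 91.3 W.)

Q = 91.3 W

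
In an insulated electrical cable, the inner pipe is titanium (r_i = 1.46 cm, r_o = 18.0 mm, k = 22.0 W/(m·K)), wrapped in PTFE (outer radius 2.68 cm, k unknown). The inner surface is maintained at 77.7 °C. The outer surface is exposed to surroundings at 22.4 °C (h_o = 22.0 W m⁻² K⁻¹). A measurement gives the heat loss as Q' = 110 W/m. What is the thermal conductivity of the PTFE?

k = 0.274 W/m·K

ΣR = ΔT/Q' = |77.7 − 22.4|/110 = 0.5027 m·K/W
Known resistances:
  R'_titanium = ln(0.0180/0.0146)/(2πk) = 0.2094/(2π·22.0) = 0.001515 m·K/W
  R'_conv,out = 1/(2πr h) = 1/(2π·0.0268·22.0) = 0.2699 m·K/W
R_PTFE = ΣR − ΣR_known = 0.5027 − 0.2714 = 0.2313 m·K/W
ln(r₂/r₁)/(2πk) = 0.2313 ⇒ k = 0.3980/(2π·0.2313) = 0.274 W/m·K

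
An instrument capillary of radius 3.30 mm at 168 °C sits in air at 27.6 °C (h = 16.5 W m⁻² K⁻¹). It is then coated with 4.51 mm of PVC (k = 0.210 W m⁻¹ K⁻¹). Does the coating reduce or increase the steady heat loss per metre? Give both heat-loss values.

increases: 48.0 → 74.4 W/m

Critical radius for a cylinder: r_cr = k/h = 0.0127 m = 1.27 cm.
Outer radius after coating: r₂ = 0.00330 + 0.00451 = 0.00781 m.
Since r₁ < r_cr and r₂ ≤ r_cr, the coating moves toward the maximum at r_cr — heat loss rises.
Bare: R = 1/(2πr₁h) = 2.923 m·K/W; Q = 140.4/2.923 = 48.0 W/m.
Coated: R = R_cond + R_conv = 1.888 m·K/W; Q = 140.4/1.888 = 74.4 W/m.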